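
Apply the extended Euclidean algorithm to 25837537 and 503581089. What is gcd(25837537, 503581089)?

Apply Euclid's algorithm to 503581089 and 25837537:
503581089 = 19*25837537 + 12667886
25837537 = 2*12667886 + 501765
12667886 = 25*501765 + 123761
501765 = 4*123761 + 6721
123761 = 18*6721 + 2783
6721 = 2*2783 + 1155
2783 = 2*1155 + 473
1155 = 2*473 + 209
473 = 2*209 + 55
209 = 3*55 + 44
55 = 1*44 + 11
44 = 4*11 + 0
gcd(25837537, 503581089) = 11.
Working backward:
11 = 55 − 44
11 = −209 + 4·55
11 = 4·473 − 9·209
11 = −9·1155 + 22·473
11 = 22·2783 − 53·1155
11 = −53·6721 + 128·2783
11 = 128·123761 − 2357·6721
11 = −2357·501765 + 9556·123761
11 = 9556·12667886 − 241257·501765
11 = −241257·25837537 + 492070·12667886
11 = 492070·503581089 − 9590587·25837537
So 11 = (492070)·503581089 + (-9590587)·25837537.

11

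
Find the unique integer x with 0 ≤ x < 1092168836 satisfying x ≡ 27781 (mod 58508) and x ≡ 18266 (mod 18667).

Write x = 27781 + 58508·k. Then 58508·k ≡ 18266 − 27781 ≡ 9152 (mod 18667).
Need 58508⁻¹ mod 18667. Extended Euclid on (18667, 2507):
18667 = 7×2507 + 1118
2507 = 2×1118 + 271
1118 = 4×271 + 34
271 = 7×34 + 33
34 = 1×33 + 1
33 = 33×1 + 0
Back-substitute:
1 = 34 − 33
1 = −271 + 8·34
1 = 8·1118 − 33·271
1 = −33·2507 + 74·1118
1 = 74·18667 − 551·2507
58508⁻¹ ≡ 18116 (mod 18667), so k ≡ 18116·9152 ≡ 16005 (mod 18667).
x = 27781 + 58508·16005 = 936448321.

936448321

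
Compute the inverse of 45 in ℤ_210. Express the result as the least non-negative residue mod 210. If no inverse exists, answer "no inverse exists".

no inverse exists

Compute gcd(45, 210):
210 = 4×45 + 30
45 = 1×30 + 15
30 = 2×15 + 0
Since gcd = 15 > 1, 45 is not a unit mod 210.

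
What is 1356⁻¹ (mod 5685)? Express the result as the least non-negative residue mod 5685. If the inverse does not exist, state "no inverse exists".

Compute gcd(1356, 5685):
5685 = 4·1356 + 261
1356 = 5·261 + 51
261 = 5·51 + 6
51 = 8·6 + 3
6 = 2·3 + 0
Since gcd = 3 > 1, 1356 is not a unit mod 5685.

no inverse exists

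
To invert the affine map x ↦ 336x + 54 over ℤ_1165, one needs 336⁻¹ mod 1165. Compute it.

Extended Euclidean algorithm:
1165 = 3×336 + 157
336 = 2×157 + 22
157 = 7×22 + 3
22 = 7×3 + 1
3 = 3×1 + 0
Since gcd(336, 1165) = 1, back-substitute to write 1 as a combination:
1 = 22 − 7·3
1 = −7·157 + 50·22
1 = 50·336 − 107·157
1 = −107·1165 + 371·336
So 336·371 ≡ 1 (mod 1165).

371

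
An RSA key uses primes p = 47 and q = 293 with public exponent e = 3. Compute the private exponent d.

φ(n) = (p−1)(q−1) = 46·292 = 13432.
Need d with 3·d ≡ 1 (mod 13432). Apply the extended Euclidean algorithm:
13432 = 4477*3 + 1
3 = 3*1 + 0
Back-substitute:
1 = 13432 − 4477·3
So 3·(-4477) ≡ 1 (mod 13432), hence d ≡ -4477 ≡ 8955 (mod 13432).

8955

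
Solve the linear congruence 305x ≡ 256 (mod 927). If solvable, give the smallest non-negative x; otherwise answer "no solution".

First find gcd(305, 927):
927 = 3·305 + 12
305 = 25·12 + 5
12 = 2·5 + 2
5 = 2·2 + 1
2 = 2·1 + 0
gcd = 1, so a unique solution mod 927 exists.
Back-substitute for the Bézout coefficients:
1 = 5 − 2·2
1 = −2·12 + 5·5
1 = 5·305 − 127·12
1 = −127·927 + 386·305
So 305·(386) ≡ 1 (mod 927), giving 305⁻¹ ≡ 386.
x ≡ 305⁻¹·256 ≡ 386·256 ≡ 554 (mod 927).

554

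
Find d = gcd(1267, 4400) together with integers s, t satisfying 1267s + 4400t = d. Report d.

1

Repeated division:
4400 = 3*1267 + 599
1267 = 2*599 + 69
599 = 8*69 + 47
69 = 1*47 + 22
47 = 2*22 + 3
22 = 7*3 + 1
3 = 3*1 + 0
gcd(1267, 4400) = 1.
Back-substituting:
1 = 22 − 7·3
1 = −7·47 + 15·22
1 = 15·69 − 22·47
1 = −22·599 + 191·69
1 = 191·1267 − 404·599
1 = −404·4400 + 1403·1267
So 1 = (-404)·4400 + (1403)·1267.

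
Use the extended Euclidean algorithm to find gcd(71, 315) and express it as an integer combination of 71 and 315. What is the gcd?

Euclidean algorithm:
315 = 4·71 + 31
71 = 2·31 + 9
31 = 3·9 + 4
9 = 2·4 + 1
4 = 4·1 + 0
gcd(71, 315) = 1.
Express as a combination:
1 = 9 − 2·4
1 = −2·31 + 7·9
1 = 7·71 − 16·31
1 = −16·315 + 71·71
So 1 = (-16)·315 + (71)·71.

1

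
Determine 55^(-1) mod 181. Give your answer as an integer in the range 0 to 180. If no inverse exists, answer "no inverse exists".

gcd(181, 55) by repeated division:
181 = 3·55 + 16
55 = 3·16 + 7
16 = 2·7 + 2
7 = 3·2 + 1
2 = 2·1 + 0
Since gcd(55, 181) = 1, back-substitute to write 1 as a combination:
1 = 7 − 3·2
1 = −3·16 + 7·7
1 = 7·55 − 24·16
1 = −24·181 + 79·55
So 55·79 ≡ 1 (mod 181).

79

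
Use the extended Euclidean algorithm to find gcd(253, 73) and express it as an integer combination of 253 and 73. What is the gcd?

Apply Euclid's algorithm to 253 and 73:
253 = 3*73 + 34
73 = 2*34 + 5
34 = 6*5 + 4
5 = 1*4 + 1
4 = 4*1 + 0
gcd(253, 73) = 1.
Working backward:
1 = 5 − 4
1 = −34 + 7·5
1 = 7·73 − 15·34
1 = −15·253 + 52·73
So 1 = (-15)·253 + (52)·73.

1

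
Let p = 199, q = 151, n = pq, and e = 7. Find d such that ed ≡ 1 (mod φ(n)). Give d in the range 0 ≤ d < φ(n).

φ(n) = (p−1)(q−1) = 198·150 = 29700.
Need d with 7·d ≡ 1 (mod 29700). Apply the extended Euclidean algorithm:
29700 = 4242·7 + 6
7 = 1·6 + 1
6 = 6·1 + 0
Back-substitute:
1 = 7 − 6
1 = −29700 + 4243·7
So 7·4243 ≡ 1 (mod 29700), hence d = 4243.

4243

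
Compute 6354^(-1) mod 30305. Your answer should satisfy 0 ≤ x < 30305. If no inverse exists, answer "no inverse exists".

1779

Run Euclid on (30305, 6354):
30305 = 4×6354 + 4889
6354 = 1×4889 + 1465
4889 = 3×1465 + 494
1465 = 2×494 + 477
494 = 1×477 + 17
477 = 28×17 + 1
17 = 17×1 + 0
Since gcd(6354, 30305) = 1, back-substitute to write 1 as a combination:
1 = 477 − 28·17
1 = −28·494 + 29·477
1 = 29·1465 − 86·494
1 = −86·4889 + 287·1465
1 = 287·6354 − 373·4889
1 = −373·30305 + 1779·6354
So 6354·1779 ≡ 1 (mod 30305).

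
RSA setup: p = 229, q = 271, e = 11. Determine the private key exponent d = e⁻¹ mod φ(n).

φ(n) = (p−1)(q−1) = 228·270 = 61560.
Need d with 11·d ≡ 1 (mod 61560). Apply the extended Euclidean algorithm:
61560 = 5596*11 + 4
11 = 2*4 + 3
4 = 1*3 + 1
3 = 3*1 + 0
Back-substitute:
1 = 4 − 3
1 = −11 + 3·4
1 = 3·61560 − 16789·11
So 11·(-16789) ≡ 1 (mod 61560), hence d ≡ -16789 ≡ 44771 (mod 61560).

44771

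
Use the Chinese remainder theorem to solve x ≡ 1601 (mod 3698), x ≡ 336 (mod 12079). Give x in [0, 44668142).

Write x = 1601 + 3698·k. Then 3698·k ≡ 336 − 1601 ≡ 10814 (mod 12079).
Need 3698⁻¹ mod 12079. Extended Euclid on (12079, 3698):
12079 = 3*3698 + 985
3698 = 3*985 + 743
985 = 1*743 + 242
743 = 3*242 + 17
242 = 14*17 + 4
17 = 4*4 + 1
4 = 4*1 + 0
Back-substitute:
1 = 17 − 4·4
1 = −4·242 + 57·17
1 = 57·743 − 175·242
1 = −175·985 + 232·743
1 = 232·3698 − 871·985
1 = −871·12079 + 2845·3698
3698⁻¹ ≡ 2845 (mod 12079), so k ≡ 2845·10814 ≡ 617 (mod 12079).
x = 1601 + 3698·617 = 2283267.

2283267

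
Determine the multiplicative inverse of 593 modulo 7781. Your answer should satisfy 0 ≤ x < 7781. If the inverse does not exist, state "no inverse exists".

Apply the Euclidean algorithm to 7781 and 593:
7781 = 13×593 + 72
593 = 8×72 + 17
72 = 4×17 + 4
17 = 4×4 + 1
4 = 4×1 + 0
The gcd is 1. Working backward:
1 = 17 − 4·4
1 = −4·72 + 17·17
1 = 17·593 − 140·72
1 = −140·7781 + 1837·593
So 593·1837 ≡ 1 (mod 7781).

1837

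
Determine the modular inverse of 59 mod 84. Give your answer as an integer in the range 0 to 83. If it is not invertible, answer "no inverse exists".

47

Apply the Euclidean algorithm to 84 and 59:
84 = 1×59 + 25
59 = 2×25 + 9
25 = 2×9 + 7
9 = 1×7 + 2
7 = 3×2 + 1
2 = 2×1 + 0
gcd = 1, so the inverse exists. Back-substitute:
1 = 7 − 3·2
1 = −3·9 + 4·7
1 = 4·25 − 11·9
1 = −11·59 + 26·25
1 = 26·84 − 37·59
Hence 59⁻¹ ≡ -37 ≡ 47 (mod 84).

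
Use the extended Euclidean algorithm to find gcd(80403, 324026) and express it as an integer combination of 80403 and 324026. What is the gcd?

1

Repeated division:
324026 = 4·80403 + 2414
80403 = 33·2414 + 741
2414 = 3·741 + 191
741 = 3·191 + 168
191 = 1·168 + 23
168 = 7·23 + 7
23 = 3·7 + 2
7 = 3·2 + 1
2 = 2·1 + 0
gcd(80403, 324026) = 1.
Back-substituting:
1 = 7 − 3·2
1 = −3·23 + 10·7
1 = 10·168 − 73·23
1 = −73·191 + 83·168
1 = 83·741 − 322·191
1 = −322·2414 + 1049·741
1 = 1049·80403 − 34939·2414
1 = −34939·324026 + 140805·80403
So 1 = (-34939)·324026 + (140805)·80403.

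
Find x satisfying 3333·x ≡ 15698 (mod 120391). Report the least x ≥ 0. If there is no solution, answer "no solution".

89115

First find gcd(3333, 120391):
120391 = 36×3333 + 403
3333 = 8×403 + 109
403 = 3×109 + 76
109 = 1×76 + 33
76 = 2×33 + 10
33 = 3×10 + 3
10 = 3×3 + 1
3 = 3×1 + 0
gcd = 1, so a unique solution mod 120391 exists.
Back-substitute for the Bézout coefficients:
1 = 10 − 3·3
1 = −3·33 + 10·10
1 = 10·76 − 23·33
1 = −23·109 + 33·76
1 = 33·403 − 122·109
1 = −122·3333 + 1009·403
1 = 1009·120391 − 36446·3333
So 3333·(-36446) ≡ 1 (mod 120391), giving 3333⁻¹ ≡ 83945.
x ≡ 3333⁻¹·15698 ≡ 83945·15698 ≡ 89115 (mod 120391).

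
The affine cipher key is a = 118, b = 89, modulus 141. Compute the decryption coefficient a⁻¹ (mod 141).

49

Extended Euclidean algorithm:
141 = 1×118 + 23
118 = 5×23 + 3
23 = 7×3 + 2
3 = 1×2 + 1
2 = 2×1 + 0
gcd = 1, so the inverse exists. Back-substitute:
1 = 3 − 2
1 = −23 + 8·3
1 = 8·118 − 41·23
1 = −41·141 + 49·118
So 118·49 ≡ 1 (mod 141).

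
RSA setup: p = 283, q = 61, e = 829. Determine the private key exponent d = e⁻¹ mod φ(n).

4429

φ(n) = (p−1)(q−1) = 282·60 = 16920.
Need d with 829·d ≡ 1 (mod 16920). Apply the extended Euclidean algorithm:
16920 = 20·829 + 340
829 = 2·340 + 149
340 = 2·149 + 42
149 = 3·42 + 23
42 = 1·23 + 19
23 = 1·19 + 4
19 = 4·4 + 3
4 = 1·3 + 1
3 = 3·1 + 0
Back-substitute:
1 = 4 − 3
1 = −19 + 5·4
1 = 5·23 − 6·19
1 = −6·42 + 11·23
1 = 11·149 − 39·42
1 = −39·340 + 89·149
1 = 89·829 − 217·340
1 = −217·16920 + 4429·829
So 829·4429 ≡ 1 (mod 16920), hence d = 4429.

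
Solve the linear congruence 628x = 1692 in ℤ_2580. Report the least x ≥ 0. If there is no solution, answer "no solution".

First find gcd(628, 2580):
2580 = 4·628 + 68
628 = 9·68 + 16
68 = 4·16 + 4
16 = 4·4 + 0
gcd = 4 and 4 | 1692, so solutions exist. Divide through by 4: 157x ≡ 423 (mod 645).
Now find 157⁻¹ mod 645:
645 = 4×157 + 17
157 = 9×17 + 4
17 = 4×4 + 1
4 = 4×1 + 0
Back-substitute:
1 = 17 − 4·4
1 = −4·157 + 37·17
1 = 37·645 − 152·157
So 157·(-152) ≡ 1 (mod 645), i.e. 157⁻¹ ≡ 493.
Then x ≡ 493·423 ≡ 204 (mod 645); the smallest non-negative solution is x = 204.

204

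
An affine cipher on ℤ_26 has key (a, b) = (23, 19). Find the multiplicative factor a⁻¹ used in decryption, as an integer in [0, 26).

Run Euclid on (26, 23):
26 = 1×23 + 3
23 = 7×3 + 2
3 = 1×2 + 1
2 = 2×1 + 0
Since gcd(23, 26) = 1, back-substitute to write 1 as a combination:
1 = 3 − 2
1 = −23 + 8·3
1 = 8·26 − 9·23
Thus 23·(-9) ≡ 1 (mod 26); reducing, -9 mod 26 = 17.

17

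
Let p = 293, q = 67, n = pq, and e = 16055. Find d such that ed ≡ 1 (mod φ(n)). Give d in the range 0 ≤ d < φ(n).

8351

φ(n) = (p−1)(q−1) = 292·66 = 19272.
Need d with 16055·d ≡ 1 (mod 19272). Apply the extended Euclidean algorithm:
19272 = 1·16055 + 3217
16055 = 4·3217 + 3187
3217 = 1·3187 + 30
3187 = 106·30 + 7
30 = 4·7 + 2
7 = 3·2 + 1
2 = 2·1 + 0
Back-substitute:
1 = 7 − 3·2
1 = −3·30 + 13·7
1 = 13·3187 − 1381·30
1 = −1381·3217 + 1394·3187
1 = 1394·16055 − 6957·3217
1 = −6957·19272 + 8351·16055
So 16055·8351 ≡ 1 (mod 19272), hence d = 8351.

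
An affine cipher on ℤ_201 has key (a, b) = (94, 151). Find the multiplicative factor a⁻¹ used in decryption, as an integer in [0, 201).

139

gcd(201, 94) by repeated division:
201 = 2·94 + 13
94 = 7·13 + 3
13 = 4·3 + 1
3 = 3·1 + 0
Since gcd(94, 201) = 1, back-substitute to write 1 as a combination:
1 = 13 − 4·3
1 = −4·94 + 29·13
1 = 29·201 − 62·94
Hence 94⁻¹ ≡ -62 ≡ 139 (mod 201).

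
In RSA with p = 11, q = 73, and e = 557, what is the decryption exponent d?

φ(n) = (p−1)(q−1) = 10·72 = 720.
Need d with 557·d ≡ 1 (mod 720). Apply the extended Euclidean algorithm:
720 = 1×557 + 163
557 = 3×163 + 68
163 = 2×68 + 27
68 = 2×27 + 14
27 = 1×14 + 13
14 = 1×13 + 1
13 = 13×1 + 0
Back-substitute:
1 = 14 − 13
1 = −27 + 2·14
1 = 2·68 − 5·27
1 = −5·163 + 12·68
1 = 12·557 − 41·163
1 = −41·720 + 53·557
So 557·53 ≡ 1 (mod 720), hence d = 53.

53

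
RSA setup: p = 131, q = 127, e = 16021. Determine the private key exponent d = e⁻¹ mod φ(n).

φ(n) = (p−1)(q−1) = 130·126 = 16380.
Need d with 16021·d ≡ 1 (mod 16380). Apply the extended Euclidean algorithm:
16380 = 1·16021 + 359
16021 = 44·359 + 225
359 = 1·225 + 134
225 = 1·134 + 91
134 = 1·91 + 43
91 = 2·43 + 5
43 = 8·5 + 3
5 = 1·3 + 2
3 = 1·2 + 1
2 = 2·1 + 0
Back-substitute:
1 = 3 − 2
1 = −5 + 2·3
1 = 2·43 − 17·5
1 = −17·91 + 36·43
1 = 36·134 − 53·91
1 = −53·225 + 89·134
1 = 89·359 − 142·225
1 = −142·16021 + 6337·359
1 = 6337·16380 − 6479·16021
So 16021·(-6479) ≡ 1 (mod 16380), hence d ≡ -6479 ≡ 9901 (mod 16380).

9901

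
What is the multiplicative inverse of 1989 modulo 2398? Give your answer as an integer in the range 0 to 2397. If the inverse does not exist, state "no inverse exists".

1413

Apply the Euclidean algorithm to 2398 and 1989:
2398 = 1·1989 + 409
1989 = 4·409 + 353
409 = 1·353 + 56
353 = 6·56 + 17
56 = 3·17 + 5
17 = 3·5 + 2
5 = 2·2 + 1
2 = 2·1 + 0
The gcd is 1. Working backward:
1 = 5 − 2·2
1 = −2·17 + 7·5
1 = 7·56 − 23·17
1 = −23·353 + 145·56
1 = 145·409 − 168·353
1 = −168·1989 + 817·409
1 = 817·2398 − 985·1989
Thus 1989·(-985) ≡ 1 (mod 2398); reducing, -985 mod 2398 = 1413.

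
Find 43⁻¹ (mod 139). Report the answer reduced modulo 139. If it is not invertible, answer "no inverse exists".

97

Extended Euclidean algorithm:
139 = 3×43 + 10
43 = 4×10 + 3
10 = 3×3 + 1
3 = 3×1 + 0
The gcd is 1. Working backward:
1 = 10 − 3·3
1 = −3·43 + 13·10
1 = 13·139 − 42·43
Thus 43·(-42) ≡ 1 (mod 139); reducing, -42 mod 139 = 97.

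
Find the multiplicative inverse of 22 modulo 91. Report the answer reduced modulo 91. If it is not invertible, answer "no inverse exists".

29

Run Euclid on (91, 22):
91 = 4*22 + 3
22 = 7*3 + 1
3 = 3*1 + 0
The gcd is 1. Working backward:
1 = 22 − 7·3
1 = −7·91 + 29·22
So 22·29 ≡ 1 (mod 91).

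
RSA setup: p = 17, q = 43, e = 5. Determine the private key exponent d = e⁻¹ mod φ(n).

269

φ(n) = (p−1)(q−1) = 16·42 = 672.
Need d with 5·d ≡ 1 (mod 672). Apply the extended Euclidean algorithm:
672 = 134·5 + 2
5 = 2·2 + 1
2 = 2·1 + 0
Back-substitute:
1 = 5 − 2·2
1 = −2·672 + 269·5
So 5·269 ≡ 1 (mod 672), hence d = 269.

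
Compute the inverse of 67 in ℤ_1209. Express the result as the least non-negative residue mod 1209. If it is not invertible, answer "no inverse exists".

Run Euclid on (1209, 67):
1209 = 18×67 + 3
67 = 22×3 + 1
3 = 3×1 + 0
The gcd is 1. Working backward:
1 = 67 − 22·3
1 = −22·1209 + 397·67
So 67·397 ≡ 1 (mod 1209).

397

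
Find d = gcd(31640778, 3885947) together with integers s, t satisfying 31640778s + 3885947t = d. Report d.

13

Repeated division:
31640778 = 8*3885947 + 553202
3885947 = 7*553202 + 13533
553202 = 40*13533 + 11882
13533 = 1*11882 + 1651
11882 = 7*1651 + 325
1651 = 5*325 + 26
325 = 12*26 + 13
26 = 2*13 + 0
gcd(31640778, 3885947) = 13.
Back-substituting:
13 = 325 − 12·26
13 = −12·1651 + 61·325
13 = 61·11882 − 439·1651
13 = −439·13533 + 500·11882
13 = 500·553202 − 20439·13533
13 = −20439·3885947 + 143573·553202
13 = 143573·31640778 − 1169023·3885947
So 13 = (143573)·31640778 + (-1169023)·3885947.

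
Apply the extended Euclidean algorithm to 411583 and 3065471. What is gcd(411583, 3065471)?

Apply Euclid's algorithm to 3065471 and 411583:
3065471 = 7·411583 + 184390
411583 = 2·184390 + 42803
184390 = 4·42803 + 13178
42803 = 3·13178 + 3269
13178 = 4·3269 + 102
3269 = 32·102 + 5
102 = 20·5 + 2
5 = 2·2 + 1
2 = 2·1 + 0
gcd(411583, 3065471) = 1.
Express as a combination:
1 = 5 − 2·2
1 = −2·102 + 41·5
1 = 41·3269 − 1314·102
1 = −1314·13178 + 5297·3269
1 = 5297·42803 − 17205·13178
1 = −17205·184390 + 74117·42803
1 = 74117·411583 − 165439·184390
1 = −165439·3065471 + 1232190·411583
So 1 = (-165439)·3065471 + (1232190)·411583.

1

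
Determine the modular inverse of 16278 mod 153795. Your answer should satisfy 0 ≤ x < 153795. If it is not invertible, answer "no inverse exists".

no inverse exists

Euclidean algorithm on 153795, 16278:
153795 = 9*16278 + 7293
16278 = 2*7293 + 1692
7293 = 4*1692 + 525
1692 = 3*525 + 117
525 = 4*117 + 57
117 = 2*57 + 3
57 = 19*3 + 0
Since gcd = 3 > 1, 16278 is not a unit mod 153795.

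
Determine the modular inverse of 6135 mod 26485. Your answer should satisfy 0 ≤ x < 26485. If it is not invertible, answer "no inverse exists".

Euclidean algorithm on 26485, 6135:
26485 = 4·6135 + 1945
6135 = 3·1945 + 300
1945 = 6·300 + 145
300 = 2·145 + 10
145 = 14·10 + 5
10 = 2·5 + 0
gcd(6135, 26485) = 5 ≠ 1, so 6135 has no multiplicative inverse modulo 26485.

no inverse exists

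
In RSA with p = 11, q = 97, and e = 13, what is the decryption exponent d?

φ(n) = (p−1)(q−1) = 10·96 = 960.
Need d with 13·d ≡ 1 (mod 960). Apply the extended Euclidean algorithm:
960 = 73·13 + 11
13 = 1·11 + 2
11 = 5·2 + 1
2 = 2·1 + 0
Back-substitute:
1 = 11 − 5·2
1 = −5·13 + 6·11
1 = 6·960 − 443·13
So 13·(-443) ≡ 1 (mod 960), hence d ≡ -443 ≡ 517 (mod 960).

517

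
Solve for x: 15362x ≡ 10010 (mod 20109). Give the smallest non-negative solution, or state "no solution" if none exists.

13651

First find gcd(15362, 20109):
20109 = 1·15362 + 4747
15362 = 3·4747 + 1121
4747 = 4·1121 + 263
1121 = 4·263 + 69
263 = 3·69 + 56
69 = 1·56 + 13
56 = 4·13 + 4
13 = 3·4 + 1
4 = 4·1 + 0
gcd = 1, so a unique solution mod 20109 exists.
Back-substitute for the Bézout coefficients:
1 = 13 − 3·4
1 = −3·56 + 13·13
1 = 13·69 − 16·56
1 = −16·263 + 61·69
1 = 61·1121 − 260·263
1 = −260·4747 + 1101·1121
1 = 1101·15362 − 3563·4747
1 = −3563·20109 + 4664·15362
So 15362·(4664) ≡ 1 (mod 20109), giving 15362⁻¹ ≡ 4664.
x ≡ 15362⁻¹·10010 ≡ 4664·10010 ≡ 13651 (mod 20109).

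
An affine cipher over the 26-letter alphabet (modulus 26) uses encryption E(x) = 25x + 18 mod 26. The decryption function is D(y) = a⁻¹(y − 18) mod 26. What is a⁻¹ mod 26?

Apply the Euclidean algorithm to 26 and 25:
26 = 1*25 + 1
25 = 25*1 + 0
Since gcd(25, 26) = 1, back-substitute to write 1 as a combination:
1 = 26 − 25
Thus 25·(-1) ≡ 1 (mod 26); reducing, -1 mod 26 = 25.

25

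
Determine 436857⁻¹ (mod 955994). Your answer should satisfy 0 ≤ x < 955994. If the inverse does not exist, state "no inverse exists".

Apply the Euclidean algorithm to 955994 and 436857:
955994 = 2·436857 + 82280
436857 = 5·82280 + 25457
82280 = 3·25457 + 5909
25457 = 4·5909 + 1821
5909 = 3·1821 + 446
1821 = 4·446 + 37
446 = 12·37 + 2
37 = 18·2 + 1
2 = 2·1 + 0
The gcd is 1. Working backward:
1 = 37 − 18·2
1 = −18·446 + 217·37
1 = 217·1821 − 886·446
1 = −886·5909 + 2875·1821
1 = 2875·25457 − 12386·5909
1 = −12386·82280 + 40033·25457
1 = 40033·436857 − 212551·82280
1 = −212551·955994 + 465135·436857
So 436857·465135 ≡ 1 (mod 955994).

465135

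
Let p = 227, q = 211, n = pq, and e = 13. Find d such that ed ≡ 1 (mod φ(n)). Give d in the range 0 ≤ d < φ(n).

φ(n) = (p−1)(q−1) = 226·210 = 47460.
Need d with 13·d ≡ 1 (mod 47460). Apply the extended Euclidean algorithm:
47460 = 3650×13 + 10
13 = 1×10 + 3
10 = 3×3 + 1
3 = 3×1 + 0
Back-substitute:
1 = 10 − 3·3
1 = −3·13 + 4·10
1 = 4·47460 − 14603·13
So 13·(-14603) ≡ 1 (mod 47460), hence d ≡ -14603 ≡ 32857 (mod 47460).

32857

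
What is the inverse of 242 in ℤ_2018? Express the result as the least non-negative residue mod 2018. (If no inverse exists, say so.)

Euclidean algorithm on 2018, 242:
2018 = 8×242 + 82
242 = 2×82 + 78
82 = 1×78 + 4
78 = 19×4 + 2
4 = 2×2 + 0
Since gcd = 2 > 1, 242 is not a unit mod 2018.

no inverse exists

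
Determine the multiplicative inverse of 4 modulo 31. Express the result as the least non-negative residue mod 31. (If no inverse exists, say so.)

Extended Euclidean algorithm:
31 = 7×4 + 3
4 = 1×3 + 1
3 = 3×1 + 0
gcd = 1, so the inverse exists. Back-substitute:
1 = 4 − 3
1 = −31 + 8·4
So 4·8 ≡ 1 (mod 31).

8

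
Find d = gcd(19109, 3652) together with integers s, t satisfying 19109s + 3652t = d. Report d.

Repeated division:
19109 = 5·3652 + 849
3652 = 4·849 + 256
849 = 3·256 + 81
256 = 3·81 + 13
81 = 6·13 + 3
13 = 4·3 + 1
3 = 3·1 + 0
gcd(19109, 3652) = 1.
Express as a combination:
1 = 13 − 4·3
1 = −4·81 + 25·13
1 = 25·256 − 79·81
1 = −79·849 + 262·256
1 = 262·3652 − 1127·849
1 = −1127·19109 + 5897·3652
So 1 = (-1127)·19109 + (5897)·3652.

1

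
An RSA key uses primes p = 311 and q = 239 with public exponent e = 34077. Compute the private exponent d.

69413

φ(n) = (p−1)(q−1) = 310·238 = 73780.
Need d with 34077·d ≡ 1 (mod 73780). Apply the extended Euclidean algorithm:
73780 = 2×34077 + 5626
34077 = 6×5626 + 321
5626 = 17×321 + 169
321 = 1×169 + 152
169 = 1×152 + 17
152 = 8×17 + 16
17 = 1×16 + 1
16 = 16×1 + 0
Back-substitute:
1 = 17 − 16
1 = −152 + 9·17
1 = 9·169 − 10·152
1 = −10·321 + 19·169
1 = 19·5626 − 333·321
1 = −333·34077 + 2017·5626
1 = 2017·73780 − 4367·34077
So 34077·(-4367) ≡ 1 (mod 73780), hence d ≡ -4367 ≡ 69413 (mod 73780).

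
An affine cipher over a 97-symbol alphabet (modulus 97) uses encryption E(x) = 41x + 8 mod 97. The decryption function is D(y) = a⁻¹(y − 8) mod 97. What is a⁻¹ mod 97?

71

gcd(97, 41) by repeated division:
97 = 2*41 + 15
41 = 2*15 + 11
15 = 1*11 + 4
11 = 2*4 + 3
4 = 1*3 + 1
3 = 3*1 + 0
Since gcd(41, 97) = 1, back-substitute to write 1 as a combination:
1 = 4 − 3
1 = −11 + 3·4
1 = 3·15 − 4·11
1 = −4·41 + 11·15
1 = 11·97 − 26·41
So 41·(-26) ≡ 1 (mod 97), and -26 ≡ 71 (mod 97).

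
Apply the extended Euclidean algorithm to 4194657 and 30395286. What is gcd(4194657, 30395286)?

Euclidean algorithm:
30395286 = 7×4194657 + 1032687
4194657 = 4×1032687 + 63909
1032687 = 16×63909 + 10143
63909 = 6×10143 + 3051
10143 = 3×3051 + 990
3051 = 3×990 + 81
990 = 12×81 + 18
81 = 4×18 + 9
18 = 2×9 + 0
gcd(4194657, 30395286) = 9.
Express as a combination:
9 = 81 − 4·18
9 = −4·990 + 49·81
9 = 49·3051 − 151·990
9 = −151·10143 + 502·3051
9 = 502·63909 − 3163·10143
9 = −3163·1032687 + 51110·63909
9 = 51110·4194657 − 207603·1032687
9 = −207603·30395286 + 1504331·4194657
So 9 = (-207603)·30395286 + (1504331)·4194657.

9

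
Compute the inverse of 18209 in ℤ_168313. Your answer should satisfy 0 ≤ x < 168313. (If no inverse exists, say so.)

gcd(168313, 18209) by repeated division:
168313 = 9·18209 + 4432
18209 = 4·4432 + 481
4432 = 9·481 + 103
481 = 4·103 + 69
103 = 1·69 + 34
69 = 2·34 + 1
34 = 34·1 + 0
Since gcd(18209, 168313) = 1, back-substitute to write 1 as a combination:
1 = 69 − 2·34
1 = −2·103 + 3·69
1 = 3·481 − 14·103
1 = −14·4432 + 129·481
1 = 129·18209 − 530·4432
1 = −530·168313 + 4899·18209
So 18209·4899 ≡ 1 (mod 168313).

4899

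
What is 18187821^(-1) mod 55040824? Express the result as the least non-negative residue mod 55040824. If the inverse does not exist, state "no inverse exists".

Apply the Euclidean algorithm to 55040824 and 18187821:
55040824 = 3×18187821 + 477361
18187821 = 38×477361 + 48103
477361 = 9×48103 + 44434
48103 = 1×44434 + 3669
44434 = 12×3669 + 406
3669 = 9×406 + 15
406 = 27×15 + 1
15 = 15×1 + 0
gcd = 1, so the inverse exists. Back-substitute:
1 = 406 − 27·15
1 = −27·3669 + 244·406
1 = 244·44434 − 2955·3669
1 = −2955·48103 + 3199·44434
1 = 3199·477361 − 31746·48103
1 = −31746·18187821 + 1209547·477361
1 = 1209547·55040824 − 3660387·18187821
Hence 18187821⁻¹ ≡ -3660387 ≡ 51380437 (mod 55040824).

51380437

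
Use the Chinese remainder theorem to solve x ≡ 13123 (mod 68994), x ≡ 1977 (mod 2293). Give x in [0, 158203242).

143589637

Write x = 13123 + 68994·k. Then 68994·k ≡ 1977 − 13123 ≡ 319 (mod 2293).
Need 68994⁻¹ mod 2293. Extended Euclid on (2293, 204):
2293 = 11×204 + 49
204 = 4×49 + 8
49 = 6×8 + 1
8 = 8×1 + 0
Back-substitute:
1 = 49 − 6·8
1 = −6·204 + 25·49
1 = 25·2293 − 281·204
68994⁻¹ ≡ 2012 (mod 2293), so k ≡ 2012·319 ≡ 2081 (mod 2293).
x = 13123 + 68994·2081 = 143589637.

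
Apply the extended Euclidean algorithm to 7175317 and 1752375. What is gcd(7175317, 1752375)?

1

Euclidean algorithm:
7175317 = 4*1752375 + 165817
1752375 = 10*165817 + 94205
165817 = 1*94205 + 71612
94205 = 1*71612 + 22593
71612 = 3*22593 + 3833
22593 = 5*3833 + 3428
3833 = 1*3428 + 405
3428 = 8*405 + 188
405 = 2*188 + 29
188 = 6*29 + 14
29 = 2*14 + 1
14 = 14*1 + 0
gcd(7175317, 1752375) = 1.
Express as a combination:
1 = 29 − 2·14
1 = −2·188 + 13·29
1 = 13·405 − 28·188
1 = −28·3428 + 237·405
1 = 237·3833 − 265·3428
1 = −265·22593 + 1562·3833
1 = 1562·71612 − 4951·22593
1 = −4951·94205 + 6513·71612
1 = 6513·165817 − 11464·94205
1 = −11464·1752375 + 121153·165817
1 = 121153·7175317 − 496076·1752375
So 1 = (121153)·7175317 + (-496076)·1752375.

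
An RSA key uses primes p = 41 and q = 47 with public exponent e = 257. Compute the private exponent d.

673

φ(n) = (p−1)(q−1) = 40·46 = 1840.
Need d with 257·d ≡ 1 (mod 1840). Apply the extended Euclidean algorithm:
1840 = 7×257 + 41
257 = 6×41 + 11
41 = 3×11 + 8
11 = 1×8 + 3
8 = 2×3 + 2
3 = 1×2 + 1
2 = 2×1 + 0
Back-substitute:
1 = 3 − 2
1 = −8 + 3·3
1 = 3·11 − 4·8
1 = −4·41 + 15·11
1 = 15·257 − 94·41
1 = −94·1840 + 673·257
So 257·673 ≡ 1 (mod 1840), hence d = 673.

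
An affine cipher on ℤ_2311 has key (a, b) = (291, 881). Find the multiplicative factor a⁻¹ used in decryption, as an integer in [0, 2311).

1088

Extended Euclidean algorithm:
2311 = 7·291 + 274
291 = 1·274 + 17
274 = 16·17 + 2
17 = 8·2 + 1
2 = 2·1 + 0
Since gcd(291, 2311) = 1, back-substitute to write 1 as a combination:
1 = 17 − 8·2
1 = −8·274 + 129·17
1 = 129·291 − 137·274
1 = −137·2311 + 1088·291
So 291·1088 ≡ 1 (mod 2311).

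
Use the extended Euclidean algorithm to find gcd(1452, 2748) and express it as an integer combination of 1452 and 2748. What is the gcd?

Euclidean algorithm:
2748 = 1×1452 + 1296
1452 = 1×1296 + 156
1296 = 8×156 + 48
156 = 3×48 + 12
48 = 4×12 + 0
gcd(1452, 2748) = 12.
Working backward:
12 = 156 − 3·48
12 = −3·1296 + 25·156
12 = 25·1452 − 28·1296
12 = −28·2748 + 53·1452
So 12 = (-28)·2748 + (53)·1452.

12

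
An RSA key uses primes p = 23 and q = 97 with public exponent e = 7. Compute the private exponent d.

1207

φ(n) = (p−1)(q−1) = 22·96 = 2112.
Need d with 7·d ≡ 1 (mod 2112). Apply the extended Euclidean algorithm:
2112 = 301×7 + 5
7 = 1×5 + 2
5 = 2×2 + 1
2 = 2×1 + 0
Back-substitute:
1 = 5 − 2·2
1 = −2·7 + 3·5
1 = 3·2112 − 905·7
So 7·(-905) ≡ 1 (mod 2112), hence d ≡ -905 ≡ 1207 (mod 2112).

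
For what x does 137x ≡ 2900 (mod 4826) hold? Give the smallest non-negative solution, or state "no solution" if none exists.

4354

First find gcd(137, 4826):
4826 = 35*137 + 31
137 = 4*31 + 13
31 = 2*13 + 5
13 = 2*5 + 3
5 = 1*3 + 2
3 = 1*2 + 1
2 = 2*1 + 0
gcd = 1, so a unique solution mod 4826 exists.
Back-substitute for the Bézout coefficients:
1 = 3 − 2
1 = −5 + 2·3
1 = 2·13 − 5·5
1 = −5·31 + 12·13
1 = 12·137 − 53·31
1 = −53·4826 + 1867·137
So 137·(1867) ≡ 1 (mod 4826), giving 137⁻¹ ≡ 1867.
x ≡ 137⁻¹·2900 ≡ 1867·2900 ≡ 4354 (mod 4826).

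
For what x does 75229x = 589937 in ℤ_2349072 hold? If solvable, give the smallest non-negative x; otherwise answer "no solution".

gcd(75229, 2349072):
2349072 = 31*75229 + 16973
75229 = 4*16973 + 7337
16973 = 2*7337 + 2299
7337 = 3*2299 + 440
2299 = 5*440 + 99
440 = 4*99 + 44
99 = 2*44 + 11
44 = 4*11 + 0
gcd = 11, but 11 ∤ 589937, so the congruence has no solution.

no solution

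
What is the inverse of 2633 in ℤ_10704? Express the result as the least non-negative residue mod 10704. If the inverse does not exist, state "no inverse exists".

Extended Euclidean algorithm:
10704 = 4*2633 + 172
2633 = 15*172 + 53
172 = 3*53 + 13
53 = 4*13 + 1
13 = 13*1 + 0
Since gcd(2633, 10704) = 1, back-substitute to write 1 as a combination:
1 = 53 − 4·13
1 = −4·172 + 13·53
1 = 13·2633 − 199·172
1 = −199·10704 + 809·2633
So 2633·809 ≡ 1 (mod 10704).

809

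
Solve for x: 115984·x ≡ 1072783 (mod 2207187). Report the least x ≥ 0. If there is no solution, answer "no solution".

919144

First find gcd(115984, 2207187):
2207187 = 19×115984 + 3491
115984 = 33×3491 + 781
3491 = 4×781 + 367
781 = 2×367 + 47
367 = 7×47 + 38
47 = 1×38 + 9
38 = 4×9 + 2
9 = 4×2 + 1
2 = 2×1 + 0
gcd = 1, so a unique solution mod 2207187 exists.
Back-substitute for the Bézout coefficients:
1 = 9 − 4·2
1 = −4·38 + 17·9
1 = 17·47 − 21·38
1 = −21·367 + 164·47
1 = 164·781 − 349·367
1 = −349·3491 + 1560·781
1 = 1560·115984 − 51829·3491
1 = −51829·2207187 + 986311·115984
So 115984·(986311) ≡ 1 (mod 2207187), giving 115984⁻¹ ≡ 986311.
x ≡ 115984⁻¹·1072783 ≡ 986311·1072783 ≡ 919144 (mod 2207187).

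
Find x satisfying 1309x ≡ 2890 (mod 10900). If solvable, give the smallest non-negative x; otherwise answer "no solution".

First find gcd(1309, 10900):
10900 = 8*1309 + 428
1309 = 3*428 + 25
428 = 17*25 + 3
25 = 8*3 + 1
3 = 3*1 + 0
gcd = 1, so a unique solution mod 10900 exists.
Back-substitute for the Bézout coefficients:
1 = 25 − 8·3
1 = −8·428 + 137·25
1 = 137·1309 − 419·428
1 = −419·10900 + 3489·1309
So 1309·(3489) ≡ 1 (mod 10900), giving 1309⁻¹ ≡ 3489.
x ≡ 1309⁻¹·2890 ≡ 3489·2890 ≡ 710 (mod 10900).

710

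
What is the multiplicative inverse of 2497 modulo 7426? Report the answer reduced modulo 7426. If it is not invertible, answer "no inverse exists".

1371

Run Euclid on (7426, 2497):
7426 = 2·2497 + 2432
2497 = 1·2432 + 65
2432 = 37·65 + 27
65 = 2·27 + 11
27 = 2·11 + 5
11 = 2·5 + 1
5 = 5·1 + 0
The gcd is 1. Working backward:
1 = 11 − 2·5
1 = −2·27 + 5·11
1 = 5·65 − 12·27
1 = −12·2432 + 449·65
1 = 449·2497 − 461·2432
1 = −461·7426 + 1371·2497
So 2497·1371 ≡ 1 (mod 7426).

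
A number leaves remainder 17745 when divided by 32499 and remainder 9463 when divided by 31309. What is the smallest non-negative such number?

Write x = 17745 + 32499·k. Then 32499·k ≡ 9463 − 17745 ≡ 23027 (mod 31309).
Need 32499⁻¹ mod 31309. Extended Euclid on (31309, 1190):
31309 = 26*1190 + 369
1190 = 3*369 + 83
369 = 4*83 + 37
83 = 2*37 + 9
37 = 4*9 + 1
9 = 9*1 + 0
Back-substitute:
1 = 37 − 4·9
1 = −4·83 + 9·37
1 = 9·369 − 40·83
1 = −40·1190 + 129·369
1 = 129·31309 − 3394·1190
32499⁻¹ ≡ 27915 (mod 31309), so k ≡ 27915·23027 ≡ 24935 (mod 31309).
x = 17745 + 32499·24935 = 810380310.

810380310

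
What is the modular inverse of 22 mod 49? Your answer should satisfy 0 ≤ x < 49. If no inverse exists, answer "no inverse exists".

Apply the Euclidean algorithm to 49 and 22:
49 = 2·22 + 5
22 = 4·5 + 2
5 = 2·2 + 1
2 = 2·1 + 0
Since gcd(22, 49) = 1, back-substitute to write 1 as a combination:
1 = 5 − 2·2
1 = −2·22 + 9·5
1 = 9·49 − 20·22
Thus 22·(-20) ≡ 1 (mod 49); reducing, -20 mod 49 = 29.

29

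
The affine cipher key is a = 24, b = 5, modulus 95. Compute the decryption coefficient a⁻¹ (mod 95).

4

Run Euclid on (95, 24):
95 = 3*24 + 23
24 = 1*23 + 1
23 = 23*1 + 0
Since gcd(24, 95) = 1, back-substitute to write 1 as a combination:
1 = 24 − 23
1 = −95 + 4·24
So 24·4 ≡ 1 (mod 95).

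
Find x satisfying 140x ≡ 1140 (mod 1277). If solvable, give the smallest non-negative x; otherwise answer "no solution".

373

First find gcd(140, 1277):
1277 = 9·140 + 17
140 = 8·17 + 4
17 = 4·4 + 1
4 = 4·1 + 0
gcd = 1, so a unique solution mod 1277 exists.
Back-substitute for the Bézout coefficients:
1 = 17 − 4·4
1 = −4·140 + 33·17
1 = 33·1277 − 301·140
So 140·(-301) ≡ 1 (mod 1277), giving 140⁻¹ ≡ 976.
x ≡ 140⁻¹·1140 ≡ 976·1140 ≡ 373 (mod 1277).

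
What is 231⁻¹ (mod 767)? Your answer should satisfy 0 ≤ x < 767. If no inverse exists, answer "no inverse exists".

Extended Euclidean algorithm:
767 = 3·231 + 74
231 = 3·74 + 9
74 = 8·9 + 2
9 = 4·2 + 1
2 = 2·1 + 0
The gcd is 1. Working backward:
1 = 9 − 4·2
1 = −4·74 + 33·9
1 = 33·231 − 103·74
1 = −103·767 + 342·231
So 231·342 ≡ 1 (mod 767).

342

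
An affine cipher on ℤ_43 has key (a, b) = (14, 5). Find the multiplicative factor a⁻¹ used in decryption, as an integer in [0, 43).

40

Run Euclid on (43, 14):
43 = 3×14 + 1
14 = 14×1 + 0
gcd = 1, so the inverse exists. Back-substitute:
1 = 43 − 3·14
So 14·(-3) ≡ 1 (mod 43), and -3 ≡ 40 (mod 43).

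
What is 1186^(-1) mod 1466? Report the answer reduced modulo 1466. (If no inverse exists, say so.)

Euclidean algorithm on 1466, 1186:
1466 = 1·1186 + 280
1186 = 4·280 + 66
280 = 4·66 + 16
66 = 4·16 + 2
16 = 8·2 + 0
Since gcd = 2 > 1, 1186 is not a unit mod 1466.

no inverse exists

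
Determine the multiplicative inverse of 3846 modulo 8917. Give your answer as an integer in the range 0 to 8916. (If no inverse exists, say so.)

Extended Euclidean algorithm:
8917 = 2*3846 + 1225
3846 = 3*1225 + 171
1225 = 7*171 + 28
171 = 6*28 + 3
28 = 9*3 + 1
3 = 3*1 + 0
The gcd is 1. Working backward:
1 = 28 − 9·3
1 = −9·171 + 55·28
1 = 55·1225 − 394·171
1 = −394·3846 + 1237·1225
1 = 1237·8917 − 2868·3846
Hence 3846⁻¹ ≡ -2868 ≡ 6049 (mod 8917).

6049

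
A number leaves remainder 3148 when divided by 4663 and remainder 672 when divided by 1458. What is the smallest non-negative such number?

Write x = 3148 + 4663·k. Then 4663·k ≡ 672 − 3148 ≡ 440 (mod 1458).
Need 4663⁻¹ mod 1458. Extended Euclid on (1458, 289):
1458 = 5×289 + 13
289 = 22×13 + 3
13 = 4×3 + 1
3 = 3×1 + 0
Back-substitute:
1 = 13 − 4·3
1 = −4·289 + 89·13
1 = 89·1458 − 449·289
4663⁻¹ ≡ 1009 (mod 1458), so k ≡ 1009·440 ≡ 728 (mod 1458).
x = 3148 + 4663·728 = 3397812.

3397812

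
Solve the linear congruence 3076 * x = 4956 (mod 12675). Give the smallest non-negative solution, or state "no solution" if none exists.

First find gcd(3076, 12675):
12675 = 4*3076 + 371
3076 = 8*371 + 108
371 = 3*108 + 47
108 = 2*47 + 14
47 = 3*14 + 5
14 = 2*5 + 4
5 = 1*4 + 1
4 = 4*1 + 0
gcd = 1, so a unique solution mod 12675 exists.
Back-substitute for the Bézout coefficients:
1 = 5 − 4
1 = −14 + 3·5
1 = 3·47 − 10·14
1 = −10·108 + 23·47
1 = 23·371 − 79·108
1 = −79·3076 + 655·371
1 = 655·12675 − 2699·3076
So 3076·(-2699) ≡ 1 (mod 12675), giving 3076⁻¹ ≡ 9976.
x ≡ 3076⁻¹·4956 ≡ 9976·4956 ≡ 8556 (mod 12675).

8556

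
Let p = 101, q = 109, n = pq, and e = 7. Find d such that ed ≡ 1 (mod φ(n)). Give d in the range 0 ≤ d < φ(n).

1543

φ(n) = (p−1)(q−1) = 100·108 = 10800.
Need d with 7·d ≡ 1 (mod 10800). Apply the extended Euclidean algorithm:
10800 = 1542·7 + 6
7 = 1·6 + 1
6 = 6·1 + 0
Back-substitute:
1 = 7 − 6
1 = −10800 + 1543·7
So 7·1543 ≡ 1 (mod 10800), hence d = 1543.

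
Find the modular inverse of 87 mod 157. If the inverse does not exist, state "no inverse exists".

Apply the Euclidean algorithm to 157 and 87:
157 = 1*87 + 70
87 = 1*70 + 17
70 = 4*17 + 2
17 = 8*2 + 1
2 = 2*1 + 0
Since gcd(87, 157) = 1, back-substitute to write 1 as a combination:
1 = 17 − 8·2
1 = −8·70 + 33·17
1 = 33·87 − 41·70
1 = −41·157 + 74·87
So 87·74 ≡ 1 (mod 157).

74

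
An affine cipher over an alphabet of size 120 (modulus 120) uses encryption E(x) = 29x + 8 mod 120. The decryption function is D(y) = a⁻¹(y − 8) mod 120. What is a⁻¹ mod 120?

29

gcd(120, 29) by repeated division:
120 = 4·29 + 4
29 = 7·4 + 1
4 = 4·1 + 0
Since gcd(29, 120) = 1, back-substitute to write 1 as a combination:
1 = 29 − 7·4
1 = −7·120 + 29·29
So 29·29 ≡ 1 (mod 120).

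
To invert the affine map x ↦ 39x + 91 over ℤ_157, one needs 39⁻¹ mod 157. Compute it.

gcd(157, 39) by repeated division:
157 = 4*39 + 1
39 = 39*1 + 0
The gcd is 1. Working backward:
1 = 157 − 4·39
Hence 39⁻¹ ≡ -4 ≡ 153 (mod 157).

153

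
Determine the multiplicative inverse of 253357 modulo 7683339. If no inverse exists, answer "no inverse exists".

Apply the Euclidean algorithm to 7683339 and 253357:
7683339 = 30×253357 + 82629
253357 = 3×82629 + 5470
82629 = 15×5470 + 579
5470 = 9×579 + 259
579 = 2×259 + 61
259 = 4×61 + 15
61 = 4×15 + 1
15 = 15×1 + 0
Since gcd(253357, 7683339) = 1, back-substitute to write 1 as a combination:
1 = 61 − 4·15
1 = −4·259 + 17·61
1 = 17·579 − 38·259
1 = −38·5470 + 359·579
1 = 359·82629 − 5423·5470
1 = −5423·253357 + 16628·82629
1 = 16628·7683339 − 504263·253357
So 253357·(-504263) ≡ 1 (mod 7683339), and -504263 ≡ 7179076 (mod 7683339).

7179076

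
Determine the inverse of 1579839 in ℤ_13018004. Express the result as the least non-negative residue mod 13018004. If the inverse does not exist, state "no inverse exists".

11435595

Extended Euclidean algorithm:
13018004 = 8*1579839 + 379292
1579839 = 4*379292 + 62671
379292 = 6*62671 + 3266
62671 = 19*3266 + 617
3266 = 5*617 + 181
617 = 3*181 + 74
181 = 2*74 + 33
74 = 2*33 + 8
33 = 4*8 + 1
8 = 8*1 + 0
gcd = 1, so the inverse exists. Back-substitute:
1 = 33 − 4·8
1 = −4·74 + 9·33
1 = 9·181 − 22·74
1 = −22·617 + 75·181
1 = 75·3266 − 397·617
1 = −397·62671 + 7618·3266
1 = 7618·379292 − 46105·62671
1 = −46105·1579839 + 192038·379292
1 = 192038·13018004 − 1582409·1579839
So 1579839·(-1582409) ≡ 1 (mod 13018004), and -1582409 ≡ 11435595 (mod 13018004).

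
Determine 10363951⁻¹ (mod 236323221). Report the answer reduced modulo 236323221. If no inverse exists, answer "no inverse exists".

gcd(236323221, 10363951) by repeated division:
236323221 = 22*10363951 + 8316299
10363951 = 1*8316299 + 2047652
8316299 = 4*2047652 + 125691
2047652 = 16*125691 + 36596
125691 = 3*36596 + 15903
36596 = 2*15903 + 4790
15903 = 3*4790 + 1533
4790 = 3*1533 + 191
1533 = 8*191 + 5
191 = 38*5 + 1
5 = 5*1 + 0
gcd = 1, so the inverse exists. Back-substitute:
1 = 191 − 38·5
1 = −38·1533 + 305·191
1 = 305·4790 − 953·1533
1 = −953·15903 + 3164·4790
1 = 3164·36596 − 7281·15903
1 = −7281·125691 + 25007·36596
1 = 25007·2047652 − 407393·125691
1 = −407393·8316299 + 1654579·2047652
1 = 1654579·10363951 − 2061972·8316299
1 = −2061972·236323221 + 47017963·10363951
So 10363951·47017963 ≡ 1 (mod 236323221).

47017963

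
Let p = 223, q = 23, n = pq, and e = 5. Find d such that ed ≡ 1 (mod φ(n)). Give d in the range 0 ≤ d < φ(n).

977

φ(n) = (p−1)(q−1) = 222·22 = 4884.
Need d with 5·d ≡ 1 (mod 4884). Apply the extended Euclidean algorithm:
4884 = 976×5 + 4
5 = 1×4 + 1
4 = 4×1 + 0
Back-substitute:
1 = 5 − 4
1 = −4884 + 977·5
So 5·977 ≡ 1 (mod 4884), hence d = 977.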